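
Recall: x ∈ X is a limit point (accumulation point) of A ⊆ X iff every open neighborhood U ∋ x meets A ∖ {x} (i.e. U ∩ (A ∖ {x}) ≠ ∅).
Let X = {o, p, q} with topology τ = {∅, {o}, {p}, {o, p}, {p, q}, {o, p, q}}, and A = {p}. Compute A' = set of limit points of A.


A' = {q}

For each x ∈ X, list the open sets U ∈ τ with x ∈ U, then check whether U ∩ (A ∖ {x}) ≠ ∅ for every such U.
  x = o: open {o} ∋ x has {o} ∩ (A ∖ {o}) = ∅, so x is NOT a limit point.
  x = p: open {p} ∋ x has {p} ∩ (A ∖ {p}) = ∅, so x is NOT a limit point.
  x = q: opens ∋ x are {p, q}, {o, p, q}; each meets A ∖ {q}, so x IS a limit point.
Collecting: A' = {q}.


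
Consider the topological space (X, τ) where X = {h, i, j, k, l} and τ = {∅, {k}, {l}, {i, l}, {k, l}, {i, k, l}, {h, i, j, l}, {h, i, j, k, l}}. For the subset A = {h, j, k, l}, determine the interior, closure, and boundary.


int(A) = {k, l}, cl(A) = {h, i, j, k, l}, ∂A = {h, i, j}.

Closed sets in (X, τ) are complements of opens:
  closed(X, τ) = {∅, {k}, {h, j}, {h, i, j}, {h, j, k}, {h, i, j, k}, {h, i, j, l}, {h, i, j, k, l}}.
int(A) = ⋃ {U ∈ τ : U ⊆ A}. Opens contained in A: ∅, {k}, {l}, {k, l}.
Taking the union of these: int(A) = {k, l}.
cl(A) = ⋂ {C closed : A ⊆ C}. Closed sets containing A: {h, i, j, k, l}.
Intersecting these: cl(A) = {h, i, j, k, l}.
∂A = cl(A) ∖ int(A) = {h, i, j, k, l} ∖ {k, l} = {h, i, j}.


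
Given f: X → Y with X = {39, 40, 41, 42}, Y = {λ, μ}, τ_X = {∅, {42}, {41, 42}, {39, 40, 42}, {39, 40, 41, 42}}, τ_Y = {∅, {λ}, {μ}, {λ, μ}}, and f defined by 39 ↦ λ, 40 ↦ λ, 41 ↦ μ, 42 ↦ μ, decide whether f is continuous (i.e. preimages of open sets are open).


f is NOT continuous.

Compute f^{-1}(U) for each U ∈ τ_Y:
  U = ∅: f^{-1}(U) = ∅ ∈ τ_X ✓.
  U = {λ}: f^{-1}(U) = {39, 40} ∉ τ_X ✗.
  U = {μ}: f^{-1}(U) = {41, 42} ∈ τ_X ✓.
  U = {λ, μ}: f^{-1}(U) = {39, 40, 41, 42} ∈ τ_X ✓.
Found U = {λ} with f^{-1}(U) = {39, 40} not in τ_X. Therefore f is NOT continuous.


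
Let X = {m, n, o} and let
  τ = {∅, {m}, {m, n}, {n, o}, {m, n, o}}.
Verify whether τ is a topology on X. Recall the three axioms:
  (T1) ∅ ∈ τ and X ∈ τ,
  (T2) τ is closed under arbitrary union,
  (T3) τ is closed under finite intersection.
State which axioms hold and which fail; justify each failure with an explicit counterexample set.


τ is NOT a topology on X.

Axiom (T1): ∅ ∈ τ? Yes; X ∈ τ? Yes.
Axiom (T2/T3): check pairwise unions and intersections of members of τ.
Counterexample for (T3): {m, n} ∩ {n, o} = {n} ∉ τ. Therefore τ is NOT a topology.


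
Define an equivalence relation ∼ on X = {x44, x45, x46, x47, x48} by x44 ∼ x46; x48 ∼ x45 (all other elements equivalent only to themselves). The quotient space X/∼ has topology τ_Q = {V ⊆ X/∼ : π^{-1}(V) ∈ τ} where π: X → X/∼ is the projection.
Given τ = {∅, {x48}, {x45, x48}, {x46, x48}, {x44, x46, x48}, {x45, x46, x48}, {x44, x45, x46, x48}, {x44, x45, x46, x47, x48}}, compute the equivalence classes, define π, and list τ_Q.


X/∼ = {[x44=x46], [x45=x48], [x47]}; |τ_Q| = 4.

Equivalence classes: [x44=x46], [x45=x48], [x47].
Quotient map π: X → X/∼ sends x44 ↦ [x44=x46], x45 ↦ [x45=x48], x46 ↦ [x44=x46], x47 ↦ [x47], x48 ↦ [x45=x48].
For each subset V ⊆ X/∼, compute π^{-1}(V) ⊆ X and check whether π^{-1}(V) ∈ τ. V is open in τ_Q iff π^{-1}(V) ∈ τ.
  V = {}: π^{-1}(V) = ∅ ∈ τ ✓.
  V = {[x44=x46]}: π^{-1}(V) = {x44, x46} ∉ τ ✗.
  V = {[x45=x48]}: π^{-1}(V) = {x45, x48} ∈ τ ✓.
  V = {[x44=x46], [x45=x48]}: π^{-1}(V) = {x44, x45, x46, x48} ∈ τ ✓.
  V = {[x47]}: π^{-1}(V) = {x47} ∉ τ ✗.
  V = {[x44=x46], [x47]}: π^{-1}(V) = {x44, x46, x47} ∉ τ ✗.
  V = {[x45=x48], [x47]}: π^{-1}(V) = {x45, x47, x48} ∉ τ ✗.
  V = {[x44=x46], [x45=x48], [x47]}: π^{-1}(V) = {x44, x45, x46, x47, x48} ∈ τ ✓.
Open sets in the quotient: τ_Q = {{}, {[x45=x48]}, {[x44=x46], [x45=x48]}, {[x44=x46], [x45=x48], [x47]}} (4 elements).


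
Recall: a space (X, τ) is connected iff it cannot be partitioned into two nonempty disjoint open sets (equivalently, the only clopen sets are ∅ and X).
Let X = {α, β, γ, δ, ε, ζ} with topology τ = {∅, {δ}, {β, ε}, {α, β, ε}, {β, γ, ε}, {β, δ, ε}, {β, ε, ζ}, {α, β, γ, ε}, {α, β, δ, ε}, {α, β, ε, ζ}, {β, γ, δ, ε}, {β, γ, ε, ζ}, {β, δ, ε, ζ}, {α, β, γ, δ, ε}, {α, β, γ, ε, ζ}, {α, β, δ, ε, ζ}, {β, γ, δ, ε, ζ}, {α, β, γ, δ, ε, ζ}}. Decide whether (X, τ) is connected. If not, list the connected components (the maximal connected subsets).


(X, τ) is disconnected; components = [{δ}, {α, β, γ, ε, ζ}].

Find clopen sets (U ∈ τ with X ∖ U ∈ τ):
  U = ∅, X ∖ U = {α, β, γ, δ, ε, ζ} — both open, so U is clopen.
  U = {δ}, X ∖ U = {α, β, γ, ε, ζ} — both open, so U is clopen.
  U = {α, β, γ, ε, ζ}, X ∖ U = {δ} — both open, so U is clopen.
  U = {α, β, γ, δ, ε, ζ}, X ∖ U = ∅ — both open, so U is clopen.
Nontrivial clopen(s) exist: e.g. {δ}. So (X, τ) is disconnected.
Compute connected components by grouping points that agree on all clopens:
  component: {δ}
  component: {α, β, γ, ε, ζ}


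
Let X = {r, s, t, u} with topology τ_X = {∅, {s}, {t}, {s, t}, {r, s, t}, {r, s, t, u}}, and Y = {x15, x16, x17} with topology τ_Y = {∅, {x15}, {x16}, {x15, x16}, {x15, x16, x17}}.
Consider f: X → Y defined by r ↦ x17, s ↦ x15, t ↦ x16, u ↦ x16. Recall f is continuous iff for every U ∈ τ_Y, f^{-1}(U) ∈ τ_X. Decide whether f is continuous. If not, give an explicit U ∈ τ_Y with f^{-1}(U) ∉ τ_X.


f is NOT continuous.

Compute f^{-1}(U) for each U ∈ τ_Y:
  U = ∅: f^{-1}(U) = ∅ ∈ τ_X ✓.
  U = {x15}: f^{-1}(U) = {s} ∈ τ_X ✓.
  U = {x16}: f^{-1}(U) = {t, u} ∉ τ_X ✗.
  U = {x15, x16}: f^{-1}(U) = {s, t, u} ∉ τ_X ✗.
  U = {x15, x16, x17}: f^{-1}(U) = {r, s, t, u} ∈ τ_X ✓.
Found U = {x16} with f^{-1}(U) = {t, u} not in τ_X. Therefore f is NOT continuous.


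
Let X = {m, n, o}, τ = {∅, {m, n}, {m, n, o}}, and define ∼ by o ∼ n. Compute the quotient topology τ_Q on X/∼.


X/∼ = {[m], [n=o]}; |τ_Q| = 2.

Equivalence classes: [m], [n=o].
Quotient map π: X → X/∼ sends m ↦ [m], n ↦ [n=o], o ↦ [n=o].
For each subset V ⊆ X/∼, compute π^{-1}(V) ⊆ X and check whether π^{-1}(V) ∈ τ. V is open in τ_Q iff π^{-1}(V) ∈ τ.
  V = {}: π^{-1}(V) = ∅ ∈ τ ✓.
  V = {[m]}: π^{-1}(V) = {m} ∉ τ ✗.
  V = {[n=o]}: π^{-1}(V) = {n, o} ∉ τ ✗.
  V = {[m], [n=o]}: π^{-1}(V) = {m, n, o} ∈ τ ✓.
Open sets in the quotient: τ_Q = {{}, {[m], [n=o]}} (2 elements).


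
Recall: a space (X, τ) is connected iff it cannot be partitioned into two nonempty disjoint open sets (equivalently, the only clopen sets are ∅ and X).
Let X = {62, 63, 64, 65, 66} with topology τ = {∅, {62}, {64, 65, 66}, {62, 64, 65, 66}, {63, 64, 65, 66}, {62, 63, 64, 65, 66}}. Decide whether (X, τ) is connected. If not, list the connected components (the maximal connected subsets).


(X, τ) is disconnected; components = [{62}, {63, 64, 65, 66}].

Find clopen sets (U ∈ τ with X ∖ U ∈ τ):
  U = ∅, X ∖ U = {62, 63, 64, 65, 66} — both open, so U is clopen.
  U = {62}, X ∖ U = {63, 64, 65, 66} — both open, so U is clopen.
  U = {63, 64, 65, 66}, X ∖ U = {62} — both open, so U is clopen.
  U = {62, 63, 64, 65, 66}, X ∖ U = ∅ — both open, so U is clopen.
Nontrivial clopen(s) exist: e.g. {62}. So (X, τ) is disconnected.
Compute connected components by grouping points that agree on all clopens:
  component: {62}
  component: {63, 64, 65, 66}


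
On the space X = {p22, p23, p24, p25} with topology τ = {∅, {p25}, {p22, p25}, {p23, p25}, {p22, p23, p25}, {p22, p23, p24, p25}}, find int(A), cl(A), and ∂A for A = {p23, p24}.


int(A) = ∅, cl(A) = {p23, p24}, ∂A = {p23, p24}.

Closed sets in (X, τ) are complements of opens:
  closed(X, τ) = {∅, {p24}, {p22, p24}, {p23, p24}, {p22, p23, p24}, {p22, p23, p24, p25}}.
int(A) = ⋃ {U ∈ τ : U ⊆ A}. Opens contained in A: ∅.
Taking the union of these: int(A) = ∅.
cl(A) = ⋂ {C closed : A ⊆ C}. Closed sets containing A: {p23, p24}, {p22, p23, p24}, {p22, p23, p24, p25}.
Intersecting these: cl(A) = {p23, p24}.
∂A = cl(A) ∖ int(A) = {p23, p24} ∖ ∅ = {p23, p24}.


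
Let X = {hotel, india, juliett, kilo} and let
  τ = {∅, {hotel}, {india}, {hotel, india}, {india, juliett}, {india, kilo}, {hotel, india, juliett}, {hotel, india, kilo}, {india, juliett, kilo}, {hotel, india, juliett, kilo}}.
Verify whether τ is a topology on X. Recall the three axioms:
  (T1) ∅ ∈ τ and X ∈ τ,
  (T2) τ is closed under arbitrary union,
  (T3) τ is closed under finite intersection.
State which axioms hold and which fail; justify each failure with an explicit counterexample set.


τ IS a topology on X.

Axiom (T1): ∅ ∈ τ? Yes; X ∈ τ? Yes.
Axiom (T2/T3): check pairwise unions and intersections of members of τ.
All pairwise intersections and unions checked — each lies in τ. Therefore τ satisfies (T1), (T2), (T3): it IS a topology on X.


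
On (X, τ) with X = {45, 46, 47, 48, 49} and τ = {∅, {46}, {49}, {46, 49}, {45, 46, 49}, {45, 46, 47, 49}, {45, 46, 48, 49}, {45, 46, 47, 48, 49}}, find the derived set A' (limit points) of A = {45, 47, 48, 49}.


A' = {45, 47, 48}

For each x ∈ X, list the open sets U ∈ τ with x ∈ U, then check whether U ∩ (A ∖ {x}) ≠ ∅ for every such U.
  x = 45: opens ∋ x are {45, 46, 49}, {45, 46, 47, 49}, {45, 46, 48, 49}, {45, 46, 47, 48, 49}; each meets A ∖ {45}, so x IS a limit point.
  x = 46: open {46} ∋ x has {46} ∩ (A ∖ {46}) = ∅, so x is NOT a limit point.
  x = 47: opens ∋ x are {45, 46, 47, 49}, {45, 46, 47, 48, 49}; each meets A ∖ {47}, so x IS a limit point.
  x = 48: opens ∋ x are {45, 46, 48, 49}, {45, 46, 47, 48, 49}; each meets A ∖ {48}, so x IS a limit point.
  x = 49: open {49} ∋ x has {49} ∩ (A ∖ {49}) = ∅, so x is NOT a limit point.
Collecting: A' = {45, 47, 48}.


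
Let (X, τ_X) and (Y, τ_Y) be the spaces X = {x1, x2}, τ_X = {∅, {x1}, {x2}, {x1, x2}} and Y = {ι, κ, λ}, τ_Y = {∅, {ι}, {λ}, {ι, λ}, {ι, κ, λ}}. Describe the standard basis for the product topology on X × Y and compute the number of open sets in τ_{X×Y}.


Basis B = {∅ × ∅, {x1} × {ι}, {x1} × {λ}, {x2} × {ι}, {x2} × {λ}, {x1} × {ι, λ}, {x1, x2} × {ι}, {x1, x2} × {λ}, {x2} × {ι, λ}, {x1} × {ι, κ, λ}, {x2} × {ι, κ, λ}, {x1, x2} × {ι, λ}, {x1, x2} × {ι, κ, λ}}; |τ_{X×Y}| = 25.

Enumerate products U × V with U ∈ τ_X, V ∈ τ_Y (deduplicated):
  ∅ × ∅ = {} (∅)
  {x1} × {ι} = {(x1,ι)}
  {x1} × {λ} = {(x1,λ)}
  {x2} × {ι} = {(x2,ι)}
  {x2} × {λ} = {(x2,λ)}
  {x1} × {ι, λ} = {(x1,ι), (x1,λ)}
  {x1, x2} × {ι} = {(x1,ι), (x2,ι)}
  {x1, x2} × {λ} = {(x1,λ), (x2,λ)}
  {x2} × {ι, λ} = {(x2,ι), (x2,λ)}
  {x1} × {ι, κ, λ} = {(x1,ι), (x1,κ), (x1,λ)}
  {x2} × {ι, κ, λ} = {(x2,ι), (x2,κ), (x2,λ)}
  {x1, x2} × {ι, λ} = {(x1,ι), (x1,λ), (x2,ι), (x2,λ)}
  {x1, x2} × {ι, κ, λ} = {(x1,ι), (x1,κ), (x1,λ), (x2,ι), (x2,κ), (x2,λ)}
These 13 distinct sets form the basis B.
Close under arbitrary unions to get τ_{X×Y}; counting gives |τ_{X×Y}| = 25.


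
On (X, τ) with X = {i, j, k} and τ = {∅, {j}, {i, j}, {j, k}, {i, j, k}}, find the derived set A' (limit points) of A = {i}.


A' = ∅

For each x ∈ X, list the open sets U ∈ τ with x ∈ U, then check whether U ∩ (A ∖ {x}) ≠ ∅ for every such U.
  x = i: open {i, j} ∋ x has {i, j} ∩ (A ∖ {i}) = ∅, so x is NOT a limit point.
  x = j: open {j} ∋ x has {j} ∩ (A ∖ {j}) = ∅, so x is NOT a limit point.
  x = k: open {j, k} ∋ x has {j, k} ∩ (A ∖ {k}) = ∅, so x is NOT a limit point.
Collecting: A' = ∅.


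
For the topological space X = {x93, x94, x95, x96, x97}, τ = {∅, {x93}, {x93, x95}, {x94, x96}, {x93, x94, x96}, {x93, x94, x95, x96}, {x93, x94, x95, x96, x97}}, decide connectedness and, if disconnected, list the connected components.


(X, τ) is connected.

Find clopen sets (U ∈ τ with X ∖ U ∈ τ):
  U = ∅, X ∖ U = {x93, x94, x95, x96, x97} — both open, so U is clopen.
  U = {x93, x94, x95, x96, x97}, X ∖ U = ∅ — both open, so U is clopen.
Only trivial clopens (∅ and X) exist, so (X, τ) is connected.
Compute connected components by grouping points that agree on all clopens:
  component: {x93, x94, x95, x96, x97}


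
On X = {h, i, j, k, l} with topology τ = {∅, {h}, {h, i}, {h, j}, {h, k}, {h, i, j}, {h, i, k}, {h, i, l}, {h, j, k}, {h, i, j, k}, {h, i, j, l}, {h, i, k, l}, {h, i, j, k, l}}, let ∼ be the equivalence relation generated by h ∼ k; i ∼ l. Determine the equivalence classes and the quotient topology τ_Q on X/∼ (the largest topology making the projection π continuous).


X/∼ = {[h=k], [i=l], [j]}; |τ_Q| = 5.

Equivalence classes: [h=k], [i=l], [j].
Quotient map π: X → X/∼ sends h ↦ [h=k], i ↦ [i=l], j ↦ [j], k ↦ [h=k], l ↦ [i=l].
For each subset V ⊆ X/∼, compute π^{-1}(V) ⊆ X and check whether π^{-1}(V) ∈ τ. V is open in τ_Q iff π^{-1}(V) ∈ τ.
  V = {}: π^{-1}(V) = ∅ ∈ τ ✓.
  V = {[h=k]}: π^{-1}(V) = {h, k} ∈ τ ✓.
  V = {[i=l]}: π^{-1}(V) = {i, l} ∉ τ ✗.
  V = {[h=k], [i=l]}: π^{-1}(V) = {h, i, k, l} ∈ τ ✓.
  V = {[j]}: π^{-1}(V) = {j} ∉ τ ✗.
  V = {[h=k], [j]}: π^{-1}(V) = {h, j, k} ∈ τ ✓.
  V = {[i=l], [j]}: π^{-1}(V) = {i, j, l} ∉ τ ✗.
  V = {[h=k], [i=l], [j]}: π^{-1}(V) = {h, i, j, k, l} ∈ τ ✓.
Open sets in the quotient: τ_Q = {{}, {[h=k]}, {[h=k], [i=l]}, {[h=k], [j]}, {[h=k], [i=l], [j]}} (5 elements).


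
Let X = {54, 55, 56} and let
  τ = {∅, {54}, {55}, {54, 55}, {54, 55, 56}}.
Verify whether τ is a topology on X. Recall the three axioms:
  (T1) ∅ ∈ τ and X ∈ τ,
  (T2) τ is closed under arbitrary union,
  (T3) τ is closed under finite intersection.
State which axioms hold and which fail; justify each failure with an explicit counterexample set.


τ IS a topology on X.

Axiom (T1): ∅ ∈ τ? Yes; X ∈ τ? Yes.
Axiom (T2/T3): check pairwise unions and intersections of members of τ.
All pairwise intersections and unions checked — each lies in τ. Therefore τ satisfies (T1), (T2), (T3): it IS a topology on X.


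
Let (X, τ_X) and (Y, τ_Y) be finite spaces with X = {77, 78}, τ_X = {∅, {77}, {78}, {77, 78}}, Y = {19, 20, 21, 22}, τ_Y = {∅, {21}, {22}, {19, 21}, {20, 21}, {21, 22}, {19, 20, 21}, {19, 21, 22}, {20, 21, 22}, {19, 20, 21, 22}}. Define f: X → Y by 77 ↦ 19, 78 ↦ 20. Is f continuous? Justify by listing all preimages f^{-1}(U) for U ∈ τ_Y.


f IS continuous.

Compute f^{-1}(U) for each U ∈ τ_Y:
  U = ∅: f^{-1}(U) = ∅ ∈ τ_X ✓.
  U = {21}: f^{-1}(U) = ∅ ∈ τ_X ✓.
  U = {22}: f^{-1}(U) = ∅ ∈ τ_X ✓.
  U = {19, 21}: f^{-1}(U) = {77} ∈ τ_X ✓.
  U = {20, 21}: f^{-1}(U) = {78} ∈ τ_X ✓.
  U = {21, 22}: f^{-1}(U) = ∅ ∈ τ_X ✓.
  U = {19, 20, 21}: f^{-1}(U) = {77, 78} ∈ τ_X ✓.
  U = {19, 21, 22}: f^{-1}(U) = {77} ∈ τ_X ✓.
  U = {20, 21, 22}: f^{-1}(U) = {78} ∈ τ_X ✓.
  U = {19, 20, 21, 22}: f^{-1}(U) = {77, 78} ∈ τ_X ✓.
Every preimage lies in τ_X, so f IS continuous.


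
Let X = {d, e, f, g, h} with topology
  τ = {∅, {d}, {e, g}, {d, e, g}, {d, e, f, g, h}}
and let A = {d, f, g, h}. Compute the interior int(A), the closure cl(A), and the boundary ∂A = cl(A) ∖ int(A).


int(A) = {d}, cl(A) = {d, e, f, g, h}, ∂A = {e, f, g, h}.

Closed sets in (X, τ) are complements of opens:
  closed(X, τ) = {∅, {f, h}, {d, f, h}, {e, f, g, h}, {d, e, f, g, h}}.
int(A) = ⋃ {U ∈ τ : U ⊆ A}. Opens contained in A: ∅, {d}.
Taking the union of these: int(A) = {d}.
cl(A) = ⋂ {C closed : A ⊆ C}. Closed sets containing A: {d, e, f, g, h}.
Intersecting these: cl(A) = {d, e, f, g, h}.
∂A = cl(A) ∖ int(A) = {d, e, f, g, h} ∖ {d} = {e, f, g, h}.


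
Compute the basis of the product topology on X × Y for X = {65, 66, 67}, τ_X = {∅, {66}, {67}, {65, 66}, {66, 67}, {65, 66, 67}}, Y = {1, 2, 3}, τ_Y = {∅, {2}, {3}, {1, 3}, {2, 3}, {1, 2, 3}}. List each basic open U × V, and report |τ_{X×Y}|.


Basis B = {∅ × ∅, {66} × {2}, {66} × {3}, {67} × {2}, {67} × {3}, {65, 66} × {2}, {65, 66} × {3}, {66} × {1, 3}, {66} × {2, 3}, {66, 67} × {2}, {66, 67} × {3}, {67} × {1, 3}, {67} × {2, 3}, {65, 66, 67} × {2}, {65, 66, 67} × {3}, {66} × {1, 2, 3}, {67} × {1, 2, 3}, {65, 66} × {1, 3}, {65, 66} × {2, 3}, {66, 67} × {1, 3}, {66, 67} × {2, 3}, {65, 66} × {1, 2, 3}, {65, 66, 67} × {1, 3}, {65, 66, 67} × {2, 3}, {66, 67} × {1, 2, 3}, {65, 66, 67} × {1, 2, 3}}; |τ_{X×Y}| = 108.

Enumerate products U × V with U ∈ τ_X, V ∈ τ_Y (deduplicated):
  ∅ × ∅ = {} (∅)
  {66} × {2} = {(66,2)}
  {66} × {3} = {(66,3)}
  {67} × {2} = {(67,2)}
  {67} × {3} = {(67,3)}
  {65, 66} × {2} = {(65,2), (66,2)}
  {65, 66} × {3} = {(65,3), (66,3)}
  {66} × {1, 3} = {(66,1), (66,3)}
  {66} × {2, 3} = {(66,2), (66,3)}
  {66, 67} × {2} = {(66,2), (67,2)}
  {66, 67} × {3} = {(66,3), (67,3)}
  {67} × {1, 3} = {(67,1), (67,3)}
  {67} × {2, 3} = {(67,2), (67,3)}
  {65, 66, 67} × {2} = {(65,2), (66,2), (67,2)}
  {65, 66, 67} × {3} = {(65,3), (66,3), (67,3)}
  {66} × {1, 2, 3} = {(66,1), (66,2), (66,3)}
  {67} × {1, 2, 3} = {(67,1), (67,2), (67,3)}
  {65, 66} × {1, 3} = {(65,1), (65,3), (66,1), (66,3)}
  {65, 66} × {2, 3} = {(65,2), (65,3), (66,2), (66,3)}
  {66, 67} × {1, 3} = {(66,1), (66,3), (67,1), (67,3)}
  {66, 67} × {2, 3} = {(66,2), (66,3), (67,2), (67,3)}
  {65, 66} × {1, 2, 3} = {(65,1), (65,2), (65,3), (66,1), (66,2), (66,3)}
  {65, 66, 67} × {1, 3} = {(65,1), (65,3), (66,1), (66,3), (67,1), (67,3)}
  {65, 66, 67} × {2, 3} = {(65,2), (65,3), (66,2), (66,3), (67,2), (67,3)}
  {66, 67} × {1, 2, 3} = {(66,1), (66,2), (66,3), (67,1), (67,2), (67,3)}
  {65, 66, 67} × {1, 2, 3} = {(65,1), (65,2), (65,3), (66,1), (66,2), (66,3), (67,1), (67,2), (67,3)}
These 26 distinct sets form the basis B.
Close under arbitrary unions to get τ_{X×Y}; counting gives |τ_{X×Y}| = 108.


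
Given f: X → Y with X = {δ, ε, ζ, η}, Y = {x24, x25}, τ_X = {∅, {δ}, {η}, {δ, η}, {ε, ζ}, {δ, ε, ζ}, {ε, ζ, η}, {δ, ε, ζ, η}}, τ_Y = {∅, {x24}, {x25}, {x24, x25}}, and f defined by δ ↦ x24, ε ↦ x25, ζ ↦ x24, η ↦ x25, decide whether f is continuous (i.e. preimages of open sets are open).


f is NOT continuous.

Compute f^{-1}(U) for each U ∈ τ_Y:
  U = ∅: f^{-1}(U) = ∅ ∈ τ_X ✓.
  U = {x24}: f^{-1}(U) = {δ, ζ} ∉ τ_X ✗.
  U = {x25}: f^{-1}(U) = {ε, η} ∉ τ_X ✗.
  U = {x24, x25}: f^{-1}(U) = {δ, ε, ζ, η} ∈ τ_X ✓.
Found U = {x24} with f^{-1}(U) = {δ, ζ} not in τ_X. Therefore f is NOT continuous.


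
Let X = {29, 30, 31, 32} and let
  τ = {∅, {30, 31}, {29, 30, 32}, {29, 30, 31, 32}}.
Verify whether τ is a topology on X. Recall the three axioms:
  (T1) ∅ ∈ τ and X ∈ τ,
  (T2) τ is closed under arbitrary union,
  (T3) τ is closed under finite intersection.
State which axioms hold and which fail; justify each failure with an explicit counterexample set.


τ is NOT a topology on X.

Axiom (T1): ∅ ∈ τ? Yes; X ∈ τ? Yes.
Axiom (T2/T3): check pairwise unions and intersections of members of τ.
Counterexample for (T3): {30, 31} ∩ {29, 30, 32} = {30} ∉ τ. Therefore τ is NOT a topology.


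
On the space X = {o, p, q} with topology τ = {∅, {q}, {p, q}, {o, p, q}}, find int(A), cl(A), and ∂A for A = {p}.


int(A) = ∅, cl(A) = {o, p}, ∂A = {o, p}.

Closed sets in (X, τ) are complements of opens:
  closed(X, τ) = {∅, {o}, {o, p}, {o, p, q}}.
int(A) = ⋃ {U ∈ τ : U ⊆ A}. Opens contained in A: ∅.
Taking the union of these: int(A) = ∅.
cl(A) = ⋂ {C closed : A ⊆ C}. Closed sets containing A: {o, p}, {o, p, q}.
Intersecting these: cl(A) = {o, p}.
∂A = cl(A) ∖ int(A) = {o, p} ∖ ∅ = {o, p}.


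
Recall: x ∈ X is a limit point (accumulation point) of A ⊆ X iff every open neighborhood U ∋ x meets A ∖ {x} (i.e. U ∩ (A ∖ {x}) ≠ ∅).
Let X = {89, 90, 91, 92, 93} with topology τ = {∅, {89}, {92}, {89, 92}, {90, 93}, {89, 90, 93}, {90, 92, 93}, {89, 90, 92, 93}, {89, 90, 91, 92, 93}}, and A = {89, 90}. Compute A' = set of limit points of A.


A' = {91, 93}

For each x ∈ X, list the open sets U ∈ τ with x ∈ U, then check whether U ∩ (A ∖ {x}) ≠ ∅ for every such U.
  x = 89: open {89} ∋ x has {89} ∩ (A ∖ {89}) = ∅, so x is NOT a limit point.
  x = 90: open {90, 93} ∋ x has {90, 93} ∩ (A ∖ {90}) = ∅, so x is NOT a limit point.
  x = 91: opens ∋ x are {89, 90, 91, 92, 93}; each meets A ∖ {91}, so x IS a limit point.
  x = 92: open {92} ∋ x has {92} ∩ (A ∖ {92}) = ∅, so x is NOT a limit point.
  x = 93: opens ∋ x are {90, 93}, {89, 90, 93}, {90, 92, 93}, {89, 90, 92, 93}, {89, 90, 91, 92, 93}; each meets A ∖ {93}, so x IS a limit point.
Collecting: A' = {91, 93}.


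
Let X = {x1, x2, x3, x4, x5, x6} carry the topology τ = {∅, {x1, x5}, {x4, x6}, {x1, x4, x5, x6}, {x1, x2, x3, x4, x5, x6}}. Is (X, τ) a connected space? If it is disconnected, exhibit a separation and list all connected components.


(X, τ) is connected.

Find clopen sets (U ∈ τ with X ∖ U ∈ τ):
  U = ∅, X ∖ U = {x1, x2, x3, x4, x5, x6} — both open, so U is clopen.
  U = {x1, x2, x3, x4, x5, x6}, X ∖ U = ∅ — both open, so U is clopen.
Only trivial clopens (∅ and X) exist, so (X, τ) is connected.
Compute connected components by grouping points that agree on all clopens:
  component: {x1, x2, x3, x4, x5, x6}


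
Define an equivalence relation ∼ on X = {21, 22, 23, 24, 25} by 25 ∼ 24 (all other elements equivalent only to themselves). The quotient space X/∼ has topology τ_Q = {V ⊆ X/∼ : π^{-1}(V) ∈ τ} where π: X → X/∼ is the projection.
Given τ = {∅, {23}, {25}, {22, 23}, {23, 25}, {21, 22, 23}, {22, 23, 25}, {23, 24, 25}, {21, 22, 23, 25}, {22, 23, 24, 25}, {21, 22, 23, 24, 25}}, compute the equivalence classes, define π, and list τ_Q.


X/∼ = {[21], [22], [23], [24=25]}; |τ_Q| = 7.

Equivalence classes: [21], [22], [23], [24=25].
Quotient map π: X → X/∼ sends 21 ↦ [21], 22 ↦ [22], 23 ↦ [23], 24 ↦ [24=25], 25 ↦ [24=25].
For each subset V ⊆ X/∼, compute π^{-1}(V) ⊆ X and check whether π^{-1}(V) ∈ τ. V is open in τ_Q iff π^{-1}(V) ∈ τ.
  V = {}: π^{-1}(V) = ∅ ∈ τ ✓.
  V = {[21]}: π^{-1}(V) = {21} ∉ τ ✗.
  V = {[22]}: π^{-1}(V) = {22} ∉ τ ✗.
  V = {[21], [22]}: π^{-1}(V) = {21, 22} ∉ τ ✗.
  V = {[23]}: π^{-1}(V) = {23} ∈ τ ✓.
  V = {[21], [23]}: π^{-1}(V) = {21, 23} ∉ τ ✗.
  V = {[22], [23]}: π^{-1}(V) = {22, 23} ∈ τ ✓.
  V = {[21], [22], [23]}: π^{-1}(V) = {21, 22, 23} ∈ τ ✓.
  V = {[24=25]}: π^{-1}(V) = {24, 25} ∉ τ ✗.
  V = {[21], [24=25]}: π^{-1}(V) = {21, 24, 25} ∉ τ ✗.
  V = {[22], [24=25]}: π^{-1}(V) = {22, 24, 25} ∉ τ ✗.
  V = {[21], [22], [24=25]}: π^{-1}(V) = {21, 22, 24, 25} ∉ τ ✗.
  V = {[23], [24=25]}: π^{-1}(V) = {23, 24, 25} ∈ τ ✓.
  V = {[21], [23], [24=25]}: π^{-1}(V) = {21, 23, 24, 25} ∉ τ ✗.
  V = {[22], [23], [24=25]}: π^{-1}(V) = {22, 23, 24, 25} ∈ τ ✓.
  V = {[21], [22], [23], [24=25]}: π^{-1}(V) = {21, 22, 23, 24, 25} ∈ τ ✓.
Open sets in the quotient: τ_Q = {{}, {[23]}, {[22], [23]}, {[21], [22], [23]}, {[23], [24=25]}, {[22], [23], [24=25]}, {[21], [22], [23], [24=25]}} (7 elements).


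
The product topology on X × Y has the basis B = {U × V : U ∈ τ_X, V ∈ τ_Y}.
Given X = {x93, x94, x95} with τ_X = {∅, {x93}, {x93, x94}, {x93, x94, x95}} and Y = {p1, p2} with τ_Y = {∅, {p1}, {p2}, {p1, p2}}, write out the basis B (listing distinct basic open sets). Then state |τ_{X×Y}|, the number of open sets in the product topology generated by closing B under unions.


Basis B = {∅ × ∅, {x93} × {p1}, {x93} × {p2}, {x93} × {p1, p2}, {x93, x94} × {p1}, {x93, x94} × {p2}, {x93, x94, x95} × {p1}, {x93, x94, x95} × {p2}, {x93, x94} × {p1, p2}, {x93, x94, x95} × {p1, p2}}; |τ_{X×Y}| = 16.

Enumerate products U × V with U ∈ τ_X, V ∈ τ_Y (deduplicated):
  ∅ × ∅ = {} (∅)
  {x93} × {p1} = {(x93,p1)}
  {x93} × {p2} = {(x93,p2)}
  {x93} × {p1, p2} = {(x93,p1), (x93,p2)}
  {x93, x94} × {p1} = {(x93,p1), (x94,p1)}
  {x93, x94} × {p2} = {(x93,p2), (x94,p2)}
  {x93, x94, x95} × {p1} = {(x93,p1), (x94,p1), (x95,p1)}
  {x93, x94, x95} × {p2} = {(x93,p2), (x94,p2), (x95,p2)}
  {x93, x94} × {p1, p2} = {(x93,p1), (x93,p2), (x94,p1), (x94,p2)}
  {x93, x94, x95} × {p1, p2} = {(x93,p1), (x93,p2), (x94,p1), (x94,p2), (x95,p1), (x95,p2)}
These 10 distinct sets form the basis B.
Close under arbitrary unions to get τ_{X×Y}; counting gives |τ_{X×Y}| = 16.


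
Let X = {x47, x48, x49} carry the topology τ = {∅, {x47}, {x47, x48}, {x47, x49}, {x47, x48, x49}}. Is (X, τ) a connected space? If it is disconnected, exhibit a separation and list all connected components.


(X, τ) is connected.

Find clopen sets (U ∈ τ with X ∖ U ∈ τ):
  U = ∅, X ∖ U = {x47, x48, x49} — both open, so U is clopen.
  U = {x47, x48, x49}, X ∖ U = ∅ — both open, so U is clopen.
Only trivial clopens (∅ and X) exist, so (X, τ) is connected.
Compute connected components by grouping points that agree on all clopens:
  component: {x47, x48, x49}


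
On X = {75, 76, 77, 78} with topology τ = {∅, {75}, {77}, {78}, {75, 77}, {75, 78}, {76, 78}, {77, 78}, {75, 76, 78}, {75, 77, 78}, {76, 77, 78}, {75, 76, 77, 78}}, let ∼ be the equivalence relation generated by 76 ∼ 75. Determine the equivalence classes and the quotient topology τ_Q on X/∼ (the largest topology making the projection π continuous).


X/∼ = {[75=76], [77], [78]}; |τ_Q| = 6.

Equivalence classes: [75=76], [77], [78].
Quotient map π: X → X/∼ sends 75 ↦ [75=76], 76 ↦ [75=76], 77 ↦ [77], 78 ↦ [78].
For each subset V ⊆ X/∼, compute π^{-1}(V) ⊆ X and check whether π^{-1}(V) ∈ τ. V is open in τ_Q iff π^{-1}(V) ∈ τ.
  V = {}: π^{-1}(V) = ∅ ∈ τ ✓.
  V = {[75=76]}: π^{-1}(V) = {75, 76} ∉ τ ✗.
  V = {[77]}: π^{-1}(V) = {77} ∈ τ ✓.
  V = {[75=76], [77]}: π^{-1}(V) = {75, 76, 77} ∉ τ ✗.
  V = {[78]}: π^{-1}(V) = {78} ∈ τ ✓.
  V = {[75=76], [78]}: π^{-1}(V) = {75, 76, 78} ∈ τ ✓.
  V = {[77], [78]}: π^{-1}(V) = {77, 78} ∈ τ ✓.
  V = {[75=76], [77], [78]}: π^{-1}(V) = {75, 76, 77, 78} ∈ τ ✓.
Open sets in the quotient: τ_Q = {{}, {[77]}, {[78]}, {[75=76], [78]}, {[77], [78]}, {[75=76], [77], [78]}} (6 elements).


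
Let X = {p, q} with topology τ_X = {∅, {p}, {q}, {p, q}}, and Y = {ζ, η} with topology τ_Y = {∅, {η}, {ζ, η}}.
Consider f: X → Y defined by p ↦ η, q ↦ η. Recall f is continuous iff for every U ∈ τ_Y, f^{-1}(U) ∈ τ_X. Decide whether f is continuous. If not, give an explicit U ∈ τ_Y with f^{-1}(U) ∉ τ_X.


f IS continuous.

Compute f^{-1}(U) for each U ∈ τ_Y:
  U = ∅: f^{-1}(U) = ∅ ∈ τ_X ✓.
  U = {η}: f^{-1}(U) = {p, q} ∈ τ_X ✓.
  U = {ζ, η}: f^{-1}(U) = {p, q} ∈ τ_X ✓.
Every preimage lies in τ_X, so f IS continuous.


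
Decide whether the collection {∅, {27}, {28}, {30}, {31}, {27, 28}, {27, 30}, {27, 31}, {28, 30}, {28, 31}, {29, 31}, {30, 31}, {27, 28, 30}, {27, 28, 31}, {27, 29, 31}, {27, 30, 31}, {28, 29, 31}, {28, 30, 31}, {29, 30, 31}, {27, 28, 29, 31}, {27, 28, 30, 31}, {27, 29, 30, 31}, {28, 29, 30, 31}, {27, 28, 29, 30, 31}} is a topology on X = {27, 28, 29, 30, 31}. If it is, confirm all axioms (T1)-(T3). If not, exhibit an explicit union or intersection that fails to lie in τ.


τ IS a topology on X.

Axiom (T1): ∅ ∈ τ? Yes; X ∈ τ? Yes.
Axiom (T2/T3): check pairwise unions and intersections of members of τ.
All pairwise intersections and unions checked — each lies in τ. Therefore τ satisfies (T1), (T2), (T3): it IS a topology on X.


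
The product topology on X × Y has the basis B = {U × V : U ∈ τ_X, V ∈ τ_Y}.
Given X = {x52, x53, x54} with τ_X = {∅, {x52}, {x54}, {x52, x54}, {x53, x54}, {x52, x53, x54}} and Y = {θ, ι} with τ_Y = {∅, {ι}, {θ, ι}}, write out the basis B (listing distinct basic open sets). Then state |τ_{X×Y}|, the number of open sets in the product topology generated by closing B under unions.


Basis B = {∅ × ∅, {x52} × {ι}, {x54} × {ι}, {x52} × {θ, ι}, {x52, x54} × {ι}, {x53, x54} × {ι}, {x54} × {θ, ι}, {x52, x53, x54} × {ι}, {x52, x54} × {θ, ι}, {x53, x54} × {θ, ι}, {x52, x53, x54} × {θ, ι}}; |τ_{X×Y}| = 18.

Enumerate products U × V with U ∈ τ_X, V ∈ τ_Y (deduplicated):
  ∅ × ∅ = {} (∅)
  {x52} × {ι} = {(x52,ι)}
  {x54} × {ι} = {(x54,ι)}
  {x52} × {θ, ι} = {(x52,θ), (x52,ι)}
  {x52, x54} × {ι} = {(x52,ι), (x54,ι)}
  {x53, x54} × {ι} = {(x53,ι), (x54,ι)}
  {x54} × {θ, ι} = {(x54,θ), (x54,ι)}
  {x52, x53, x54} × {ι} = {(x52,ι), (x53,ι), (x54,ι)}
  {x52, x54} × {θ, ι} = {(x52,θ), (x52,ι), (x54,θ), (x54,ι)}
  {x53, x54} × {θ, ι} = {(x53,θ), (x53,ι), (x54,θ), (x54,ι)}
  {x52, x53, x54} × {θ, ι} = {(x52,θ), (x52,ι), (x53,θ), (x53,ι), (x54,θ), (x54,ι)}
These 11 distinct sets form the basis B.
Close under arbitrary unions to get τ_{X×Y}; counting gives |τ_{X×Y}| = 18.


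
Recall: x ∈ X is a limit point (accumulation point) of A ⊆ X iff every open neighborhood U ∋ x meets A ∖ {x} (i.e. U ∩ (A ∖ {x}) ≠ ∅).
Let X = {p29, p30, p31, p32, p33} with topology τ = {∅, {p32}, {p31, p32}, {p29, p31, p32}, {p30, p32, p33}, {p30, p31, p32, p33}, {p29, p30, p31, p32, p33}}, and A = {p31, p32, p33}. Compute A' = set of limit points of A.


A' = {p29, p30, p31, p33}

For each x ∈ X, list the open sets U ∈ τ with x ∈ U, then check whether U ∩ (A ∖ {x}) ≠ ∅ for every such U.
  x = p29: opens ∋ x are {p29, p31, p32}, {p29, p30, p31, p32, p33}; each meets A ∖ {p29}, so x IS a limit point.
  x = p30: opens ∋ x are {p30, p32, p33}, {p30, p31, p32, p33}, {p29, p30, p31, p32, p33}; each meets A ∖ {p30}, so x IS a limit point.
  x = p31: opens ∋ x are {p31, p32}, {p29, p31, p32}, {p30, p31, p32, p33}, {p29, p30, p31, p32, p33}; each meets A ∖ {p31}, so x IS a limit point.
  x = p32: open {p32} ∋ x has {p32} ∩ (A ∖ {p32}) = ∅, so x is NOT a limit point.
  x = p33: opens ∋ x are {p30, p32, p33}, {p30, p31, p32, p33}, {p29, p30, p31, p32, p33}; each meets A ∖ {p33}, so x IS a limit point.
Collecting: A' = {p29, p30, p31, p33}.


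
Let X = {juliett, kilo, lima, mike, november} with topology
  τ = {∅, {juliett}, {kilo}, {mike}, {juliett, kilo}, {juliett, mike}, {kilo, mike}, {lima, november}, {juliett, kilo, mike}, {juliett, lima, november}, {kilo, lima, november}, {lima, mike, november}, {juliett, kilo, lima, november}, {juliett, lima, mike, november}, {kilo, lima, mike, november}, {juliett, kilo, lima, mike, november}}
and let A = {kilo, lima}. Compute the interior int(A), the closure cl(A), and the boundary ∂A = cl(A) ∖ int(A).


int(A) = {kilo}, cl(A) = {kilo, lima, november}, ∂A = {lima, november}.

Closed sets in (X, τ) are complements of opens:
  closed(X, τ) = {∅, {juliett}, {kilo}, {mike}, {juliett, kilo}, {juliett, mike}, {kilo, mike}, {lima, november}, {juliett, kilo, mike}, {juliett, lima, november}, {kilo, lima, november}, {lima, mike, november}, {juliett, kilo, lima, november}, {juliett, lima, mike, november}, {kilo, lima, mike, november}, {juliett, kilo, lima, mike, november}}.
int(A) = ⋃ {U ∈ τ : U ⊆ A}. Opens contained in A: ∅, {kilo}.
Taking the union of these: int(A) = {kilo}.
cl(A) = ⋂ {C closed : A ⊆ C}. Closed sets containing A: {kilo, lima, november}, {juliett, kilo, lima, november}, {kilo, lima, mike, november}, {juliett, kilo, lima, mike, november}.
Intersecting these: cl(A) = {kilo, lima, november}.
∂A = cl(A) ∖ int(A) = {kilo, lima, november} ∖ {kilo} = {lima, november}.


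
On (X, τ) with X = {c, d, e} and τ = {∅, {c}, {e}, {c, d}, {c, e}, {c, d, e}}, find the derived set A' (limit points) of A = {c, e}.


A' = {d}

For each x ∈ X, list the open sets U ∈ τ with x ∈ U, then check whether U ∩ (A ∖ {x}) ≠ ∅ for every such U.
  x = c: open {c} ∋ x has {c} ∩ (A ∖ {c}) = ∅, so x is NOT a limit point.
  x = d: opens ∋ x are {c, d}, {c, d, e}; each meets A ∖ {d}, so x IS a limit point.
  x = e: open {e} ∋ x has {e} ∩ (A ∖ {e}) = ∅, so x is NOT a limit point.
Collecting: A' = {d}.


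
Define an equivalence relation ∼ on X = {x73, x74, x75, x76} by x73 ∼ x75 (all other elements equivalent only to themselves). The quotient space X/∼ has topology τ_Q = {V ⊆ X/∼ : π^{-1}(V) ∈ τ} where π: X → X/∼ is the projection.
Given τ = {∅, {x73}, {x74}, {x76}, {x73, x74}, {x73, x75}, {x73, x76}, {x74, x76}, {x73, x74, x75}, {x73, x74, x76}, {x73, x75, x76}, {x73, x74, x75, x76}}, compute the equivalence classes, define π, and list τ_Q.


X/∼ = {[x73=x75], [x74], [x76]}; |τ_Q| = 8.

Equivalence classes: [x73=x75], [x74], [x76].
Quotient map π: X → X/∼ sends x73 ↦ [x73=x75], x74 ↦ [x74], x75 ↦ [x73=x75], x76 ↦ [x76].
For each subset V ⊆ X/∼, compute π^{-1}(V) ⊆ X and check whether π^{-1}(V) ∈ τ. V is open in τ_Q iff π^{-1}(V) ∈ τ.
  V = {}: π^{-1}(V) = ∅ ∈ τ ✓.
  V = {[x73=x75]}: π^{-1}(V) = {x73, x75} ∈ τ ✓.
  V = {[x74]}: π^{-1}(V) = {x74} ∈ τ ✓.
  V = {[x73=x75], [x74]}: π^{-1}(V) = {x73, x74, x75} ∈ τ ✓.
  V = {[x76]}: π^{-1}(V) = {x76} ∈ τ ✓.
  V = {[x73=x75], [x76]}: π^{-1}(V) = {x73, x75, x76} ∈ τ ✓.
  V = {[x74], [x76]}: π^{-1}(V) = {x74, x76} ∈ τ ✓.
  V = {[x73=x75], [x74], [x76]}: π^{-1}(V) = {x73, x74, x75, x76} ∈ τ ✓.
Open sets in the quotient: τ_Q = {{}, {[x73=x75]}, {[x74]}, {[x73=x75], [x74]}, {[x76]}, {[x73=x75], [x76]}, {[x74], [x76]}, {[x73=x75], [x74], [x76]}} (8 elements).


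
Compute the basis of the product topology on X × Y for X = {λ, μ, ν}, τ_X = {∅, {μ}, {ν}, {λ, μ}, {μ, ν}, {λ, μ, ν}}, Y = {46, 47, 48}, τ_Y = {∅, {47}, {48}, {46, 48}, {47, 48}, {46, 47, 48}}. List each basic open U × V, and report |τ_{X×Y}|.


Basis B = {∅ × ∅, {μ} × {47}, {μ} × {48}, {ν} × {47}, {ν} × {48}, {λ, μ} × {47}, {λ, μ} × {48}, {μ} × {46, 48}, {μ} × {47, 48}, {μ, ν} × {47}, {μ, ν} × {48}, {ν} × {46, 48}, {ν} × {47, 48}, {λ, μ, ν} × {47}, {λ, μ, ν} × {48}, {μ} × {46, 47, 48}, {ν} × {46, 47, 48}, {λ, μ} × {46, 48}, {λ, μ} × {47, 48}, {μ, ν} × {46, 48}, {μ, ν} × {47, 48}, {λ, μ} × {46, 47, 48}, {λ, μ, ν} × {46, 48}, {λ, μ, ν} × {47, 48}, {μ, ν} × {46, 47, 48}, {λ, μ, ν} × {46, 47, 48}}; |τ_{X×Y}| = 108.

Enumerate products U × V with U ∈ τ_X, V ∈ τ_Y (deduplicated):
  ∅ × ∅ = {} (∅)
  {μ} × {47} = {(μ,47)}
  {μ} × {48} = {(μ,48)}
  {ν} × {47} = {(ν,47)}
  {ν} × {48} = {(ν,48)}
  {λ, μ} × {47} = {(λ,47), (μ,47)}
  {λ, μ} × {48} = {(λ,48), (μ,48)}
  {μ} × {46, 48} = {(μ,46), (μ,48)}
  {μ} × {47, 48} = {(μ,47), (μ,48)}
  {μ, ν} × {47} = {(μ,47), (ν,47)}
  {μ, ν} × {48} = {(μ,48), (ν,48)}
  {ν} × {46, 48} = {(ν,46), (ν,48)}
  {ν} × {47, 48} = {(ν,47), (ν,48)}
  {λ, μ, ν} × {47} = {(λ,47), (μ,47), (ν,47)}
  {λ, μ, ν} × {48} = {(λ,48), (μ,48), (ν,48)}
  {μ} × {46, 47, 48} = {(μ,46), (μ,47), (μ,48)}
  {ν} × {46, 47, 48} = {(ν,46), (ν,47), (ν,48)}
  {λ, μ} × {46, 48} = {(λ,46), (λ,48), (μ,46), (μ,48)}
  {λ, μ} × {47, 48} = {(λ,47), (λ,48), (μ,47), (μ,48)}
  {μ, ν} × {46, 48} = {(μ,46), (μ,48), (ν,46), (ν,48)}
  {μ, ν} × {47, 48} = {(μ,47), (μ,48), (ν,47), (ν,48)}
  {λ, μ} × {46, 47, 48} = {(λ,46), (λ,47), (λ,48), (μ,46), (μ,47), (μ,48)}
  {λ, μ, ν} × {46, 48} = {(λ,46), (λ,48), (μ,46), (μ,48), (ν,46), (ν,48)}
  {λ, μ, ν} × {47, 48} = {(λ,47), (λ,48), (μ,47), (μ,48), (ν,47), (ν,48)}
  {μ, ν} × {46, 47, 48} = {(μ,46), (μ,47), (μ,48), (ν,46), (ν,47), (ν,48)}
  {λ, μ, ν} × {46, 47, 48} = {(λ,46), (λ,47), (λ,48), (μ,46), (μ,47), (μ,48), (ν,46), (ν,47), (ν,48)}
These 26 distinct sets form the basis B.
Close under arbitrary unions to get τ_{X×Y}; counting gives |τ_{X×Y}| = 108.


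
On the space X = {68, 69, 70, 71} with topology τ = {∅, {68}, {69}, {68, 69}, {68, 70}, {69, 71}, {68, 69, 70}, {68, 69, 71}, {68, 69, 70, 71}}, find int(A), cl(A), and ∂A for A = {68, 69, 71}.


int(A) = {68, 69, 71}, cl(A) = {68, 69, 70, 71}, ∂A = {70}.

Closed sets in (X, τ) are complements of opens:
  closed(X, τ) = {∅, {70}, {71}, {68, 70}, {69, 71}, {70, 71}, {68, 70, 71}, {69, 70, 71}, {68, 69, 70, 71}}.
int(A) = ⋃ {U ∈ τ : U ⊆ A}. Opens contained in A: ∅, {68}, {69}, {68, 69}, {69, 71}, {68, 69, 71}.
Taking the union of these: int(A) = {68, 69, 71}.
cl(A) = ⋂ {C closed : A ⊆ C}. Closed sets containing A: {68, 69, 70, 71}.
Intersecting these: cl(A) = {68, 69, 70, 71}.
∂A = cl(A) ∖ int(A) = {68, 69, 70, 71} ∖ {68, 69, 71} = {70}.


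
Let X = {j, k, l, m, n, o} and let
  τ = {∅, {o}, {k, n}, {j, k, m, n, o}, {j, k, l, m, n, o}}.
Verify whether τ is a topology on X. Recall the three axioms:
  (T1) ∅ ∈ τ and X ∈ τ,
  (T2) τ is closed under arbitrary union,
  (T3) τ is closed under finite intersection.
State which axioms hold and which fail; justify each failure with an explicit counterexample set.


τ is NOT a topology on X.

Axiom (T1): ∅ ∈ τ? Yes; X ∈ τ? Yes.
Axiom (T2/T3): check pairwise unions and intersections of members of τ.
Counterexample for (T2): {o} ∪ {k, n} = {k, n, o} ∉ τ. Therefore τ is NOT a topology.


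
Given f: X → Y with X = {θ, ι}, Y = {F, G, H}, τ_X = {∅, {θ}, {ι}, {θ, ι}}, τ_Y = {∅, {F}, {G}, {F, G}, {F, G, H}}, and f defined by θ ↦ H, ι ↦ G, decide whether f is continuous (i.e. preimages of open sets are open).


f IS continuous.

Compute f^{-1}(U) for each U ∈ τ_Y:
  U = ∅: f^{-1}(U) = ∅ ∈ τ_X ✓.
  U = {F}: f^{-1}(U) = ∅ ∈ τ_X ✓.
  U = {G}: f^{-1}(U) = {ι} ∈ τ_X ✓.
  U = {F, G}: f^{-1}(U) = {ι} ∈ τ_X ✓.
  U = {F, G, H}: f^{-1}(U) = {θ, ι} ∈ τ_X ✓.
Every preimage lies in τ_X, so f IS continuous.


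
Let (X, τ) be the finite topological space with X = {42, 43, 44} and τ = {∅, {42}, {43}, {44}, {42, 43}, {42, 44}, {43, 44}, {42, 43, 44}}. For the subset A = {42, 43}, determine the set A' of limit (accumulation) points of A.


A' = ∅

For each x ∈ X, list the open sets U ∈ τ with x ∈ U, then check whether U ∩ (A ∖ {x}) ≠ ∅ for every such U.
  x = 42: open {42} ∋ x has {42} ∩ (A ∖ {42}) = ∅, so x is NOT a limit point.
  x = 43: open {43} ∋ x has {43} ∩ (A ∖ {43}) = ∅, so x is NOT a limit point.
  x = 44: open {44} ∋ x has {44} ∩ (A ∖ {44}) = ∅, so x is NOT a limit point.
Collecting: A' = ∅.


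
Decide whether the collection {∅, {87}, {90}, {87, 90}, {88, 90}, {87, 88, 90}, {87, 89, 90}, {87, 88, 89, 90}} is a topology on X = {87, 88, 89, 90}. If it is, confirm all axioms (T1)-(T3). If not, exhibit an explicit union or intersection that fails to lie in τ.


τ IS a topology on X.

Axiom (T1): ∅ ∈ τ? Yes; X ∈ τ? Yes.
Axiom (T2/T3): check pairwise unions and intersections of members of τ.
All pairwise intersections and unions checked — each lies in τ. Therefore τ satisfies (T1), (T2), (T3): it IS a topology on X.


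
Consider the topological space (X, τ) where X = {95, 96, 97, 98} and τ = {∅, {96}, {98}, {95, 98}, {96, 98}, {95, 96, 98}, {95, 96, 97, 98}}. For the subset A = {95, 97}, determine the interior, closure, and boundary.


int(A) = ∅, cl(A) = {95, 97}, ∂A = {95, 97}.

Closed sets in (X, τ) are complements of opens:
  closed(X, τ) = {∅, {97}, {95, 97}, {96, 97}, {95, 96, 97}, {95, 97, 98}, {95, 96, 97, 98}}.
int(A) = ⋃ {U ∈ τ : U ⊆ A}. Opens contained in A: ∅.
Taking the union of these: int(A) = ∅.
cl(A) = ⋂ {C closed : A ⊆ C}. Closed sets containing A: {95, 97}, {95, 96, 97}, {95, 97, 98}, {95, 96, 97, 98}.
Intersecting these: cl(A) = {95, 97}.
∂A = cl(A) ∖ int(A) = {95, 97} ∖ ∅ = {95, 97}.
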